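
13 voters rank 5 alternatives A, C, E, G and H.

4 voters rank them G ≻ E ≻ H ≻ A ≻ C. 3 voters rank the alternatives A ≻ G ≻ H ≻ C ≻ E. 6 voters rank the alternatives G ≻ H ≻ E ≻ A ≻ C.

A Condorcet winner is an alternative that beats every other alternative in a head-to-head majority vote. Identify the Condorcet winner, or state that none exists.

G

Pairwise majorities:
A vs C: 13 to 0, A.
A vs E: E, 10–3.
A vs G: G, 10–3.
A vs H: A preferred on 3 ballots; H wins 10–3.
C vs E: C preferred on 3 ballots; E wins 10–3.
C vs G: 0 for C, 13 for G — G by 13–0.
C vs H: C preferred on 0 ballots; H wins 13–0.
E vs G: 0 for E, 13 for G — G by 13–0.
E vs H: H wins 9–4.
G vs H: G preferred on 4+3+6 = 13 ballots; G wins 13–0.
G beats each of A, C, E, H — G is the Condorcet winner.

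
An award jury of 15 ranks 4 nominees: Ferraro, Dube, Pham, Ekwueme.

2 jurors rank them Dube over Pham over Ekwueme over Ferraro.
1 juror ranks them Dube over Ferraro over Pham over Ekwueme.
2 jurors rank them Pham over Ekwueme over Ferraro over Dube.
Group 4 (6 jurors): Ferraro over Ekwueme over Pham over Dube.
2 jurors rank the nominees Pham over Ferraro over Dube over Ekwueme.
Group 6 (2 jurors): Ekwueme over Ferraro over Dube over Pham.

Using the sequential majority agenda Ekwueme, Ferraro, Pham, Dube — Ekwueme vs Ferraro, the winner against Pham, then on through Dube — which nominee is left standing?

Round 1: Ekwueme vs Ferraro — 6–9, Ferraro advances.
Round 2: Ferraro vs Pham — 9–6, Ferraro advances.
Round 3: Ferraro vs Dube — 12–3, Ferraro advances.
The agenda winner is Ferraro.

Ferraro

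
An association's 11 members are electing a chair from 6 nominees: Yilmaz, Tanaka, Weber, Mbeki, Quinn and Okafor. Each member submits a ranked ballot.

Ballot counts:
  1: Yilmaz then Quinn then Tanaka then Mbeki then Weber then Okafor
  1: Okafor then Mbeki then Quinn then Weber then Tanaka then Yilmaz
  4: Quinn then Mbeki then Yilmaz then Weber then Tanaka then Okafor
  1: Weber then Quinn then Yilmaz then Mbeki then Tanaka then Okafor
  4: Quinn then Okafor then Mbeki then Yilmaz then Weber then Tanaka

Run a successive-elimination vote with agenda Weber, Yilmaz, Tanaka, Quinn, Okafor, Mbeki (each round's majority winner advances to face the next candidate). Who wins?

Quinn

Round 1: Weber vs Yilmaz — 2–9, Yilmaz advances.
Round 2: Yilmaz vs Tanaka — 10–1, Yilmaz advances.
Round 3: Yilmaz vs Quinn — 1–10, Quinn advances.
Round 4: Quinn vs Okafor — 10–1, Quinn advances.
Round 5: Quinn vs Mbeki — 10–1, Quinn advances.
The agenda winner is Quinn.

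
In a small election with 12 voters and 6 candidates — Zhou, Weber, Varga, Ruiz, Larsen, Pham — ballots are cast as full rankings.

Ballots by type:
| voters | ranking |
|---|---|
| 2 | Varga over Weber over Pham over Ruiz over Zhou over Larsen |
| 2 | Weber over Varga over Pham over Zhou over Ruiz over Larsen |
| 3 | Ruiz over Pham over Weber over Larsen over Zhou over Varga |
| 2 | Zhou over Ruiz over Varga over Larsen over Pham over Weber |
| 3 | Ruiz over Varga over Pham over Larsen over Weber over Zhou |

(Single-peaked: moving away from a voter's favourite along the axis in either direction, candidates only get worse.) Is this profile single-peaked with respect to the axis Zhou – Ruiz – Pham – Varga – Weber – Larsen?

no

Axis positions: Zhou=1, Ruiz=2, Pham=3, Varga=4, Weber=5, Larsen=6.
Type 1 (peak Varga at position 4): ranking walks positions 4-5-3-2-1-6, expanding outward from the peak — single-peaked.
Type 2: ranking walks positions 5-4-3-1-2-6; Zhou is ranked above Ruiz even though Ruiz lies between Zhou and the peak Weber on the axis — preferences dip and rise again. Not single-peaked.
Type 3: ranking walks positions 2-3-5-6-1-4; Weber is ranked above Varga even though Varga lies between Weber and the peak Ruiz on the axis — preferences dip and rise again. Not single-peaked.
Type 4: ranking walks positions 1-2-4-6-3-5; Varga is ranked above Pham even though Pham lies between Varga and the peak Zhou on the axis — preferences dip and rise again. Not single-peaked.
Type 5: ranking walks positions 2-4-3-6-5-1; Varga is ranked above Pham even though Pham lies between Varga and the peak Ruiz on the axis — preferences dip and rise again. Not single-peaked.
Type 2 violates single-peakedness, so the profile is not single-peaked on this axis.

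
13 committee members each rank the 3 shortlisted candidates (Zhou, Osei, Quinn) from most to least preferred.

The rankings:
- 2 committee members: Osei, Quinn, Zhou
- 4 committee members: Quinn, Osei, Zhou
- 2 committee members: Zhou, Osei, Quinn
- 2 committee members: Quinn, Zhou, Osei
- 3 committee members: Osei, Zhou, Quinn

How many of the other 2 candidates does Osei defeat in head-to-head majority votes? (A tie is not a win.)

2

Osei against each rival (13 committee members):
Osei vs Zhou: Osei preferred on 2+4+3 = 9 ballots; Osei wins 9–4.
Osei vs Quinn: Osei preferred on 2+2+3 = 7 ballots; Osei wins 7–6.
Osei beats Zhou, Quinn — 2 pairwise wins.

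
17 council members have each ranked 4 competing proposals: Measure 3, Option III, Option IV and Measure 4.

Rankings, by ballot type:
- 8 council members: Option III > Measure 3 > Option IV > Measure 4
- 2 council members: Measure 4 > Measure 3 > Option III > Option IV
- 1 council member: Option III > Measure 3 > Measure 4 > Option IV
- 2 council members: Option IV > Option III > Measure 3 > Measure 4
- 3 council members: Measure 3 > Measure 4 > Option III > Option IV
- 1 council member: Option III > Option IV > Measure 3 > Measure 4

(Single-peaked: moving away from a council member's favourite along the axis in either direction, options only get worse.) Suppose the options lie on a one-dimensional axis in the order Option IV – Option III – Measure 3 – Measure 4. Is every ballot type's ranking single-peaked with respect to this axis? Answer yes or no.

Axis positions: Option IV=1, Option III=2, Measure 3=3, Measure 4=4.
Ballot type 1 (peak Option III at position 2): ranking walks positions 2-3-1-4, expanding outward from the peak — single-peaked.
Ballot type 2 (peak Measure 4 at position 4): ranking walks positions 4-3-2-1, expanding outward from the peak — single-peaked.
Ballot type 3 (peak Option III at position 2): ranking walks positions 2-3-4-1, expanding outward from the peak — single-peaked.
Ballot type 4 (peak Option IV at position 1): ranking walks positions 1-2-3-4, expanding outward from the peak — single-peaked.
Ballot type 5 (peak Measure 3 at position 3): ranking walks positions 3-4-2-1, expanding outward from the peak — single-peaked.
Ballot type 6 (peak Option III at position 2): ranking walks positions 2-1-3-4, expanding outward from the peak — single-peaked.
Every ranking is single-peaked on this axis.

yes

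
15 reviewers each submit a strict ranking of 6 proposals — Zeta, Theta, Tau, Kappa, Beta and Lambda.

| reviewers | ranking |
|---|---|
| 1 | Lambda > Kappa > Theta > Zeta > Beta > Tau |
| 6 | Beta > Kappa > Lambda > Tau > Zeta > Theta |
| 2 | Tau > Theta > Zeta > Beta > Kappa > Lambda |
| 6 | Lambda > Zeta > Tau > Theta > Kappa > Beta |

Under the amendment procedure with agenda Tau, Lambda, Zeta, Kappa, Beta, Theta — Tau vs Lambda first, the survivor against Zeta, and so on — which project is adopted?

Round 1: Tau vs Lambda — 2–13, Lambda advances.
Round 2: Lambda vs Zeta — 13–2, Lambda advances.
Round 3: Lambda vs Kappa — 7–8, Kappa advances.
Round 4: Kappa vs Beta — 7–8, Beta advances.
Round 5: Beta vs Theta — 6–9, Theta advances.
Theta survives the agenda.

Theta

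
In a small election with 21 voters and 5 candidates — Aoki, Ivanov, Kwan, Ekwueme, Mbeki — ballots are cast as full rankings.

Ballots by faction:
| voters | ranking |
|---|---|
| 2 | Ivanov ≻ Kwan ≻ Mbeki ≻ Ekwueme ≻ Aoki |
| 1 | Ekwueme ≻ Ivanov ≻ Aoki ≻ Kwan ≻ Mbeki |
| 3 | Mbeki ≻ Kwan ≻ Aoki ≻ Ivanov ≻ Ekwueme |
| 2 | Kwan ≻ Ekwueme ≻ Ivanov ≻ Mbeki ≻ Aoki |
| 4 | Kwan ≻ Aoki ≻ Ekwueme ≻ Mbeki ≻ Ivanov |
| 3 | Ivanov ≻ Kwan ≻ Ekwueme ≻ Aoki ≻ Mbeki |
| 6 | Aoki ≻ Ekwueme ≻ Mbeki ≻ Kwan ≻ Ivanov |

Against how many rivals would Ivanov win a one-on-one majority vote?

0

Ivanov against each rival (21 voters):
Ivanov–Aoki: Aoki 13–8.
Ivanov vs Kwan: Ivanov preferred on 2+1+3 = 6 ballots; Kwan wins 15–6.
Ivanov–Ekwueme: Ekwueme 13–8.
Ivanov–Mbeki: Mbeki 13–8.
Ivanov beats no one; loses to Aoki, Kwan, Ekwueme, Mbeki — 0 pairwise wins.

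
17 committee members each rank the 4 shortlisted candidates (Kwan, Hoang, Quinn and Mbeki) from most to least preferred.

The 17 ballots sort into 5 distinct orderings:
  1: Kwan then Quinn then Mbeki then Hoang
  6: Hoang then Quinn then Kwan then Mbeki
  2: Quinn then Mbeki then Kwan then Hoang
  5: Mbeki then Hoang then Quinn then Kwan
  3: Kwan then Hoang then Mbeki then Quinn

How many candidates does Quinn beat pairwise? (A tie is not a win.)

2

Quinn against each rival (17 committee members):
Quinn vs Kwan: Quinn, 13–4.
Quinn vs Hoang: Quinn is ranked higher on 1+2 = 3 ballots, Hoang on 14. Hoang wins 14–3.
Quinn vs Mbeki: Quinn is ranked higher on 1+6+2 = 9 ballots, Mbeki on 8. Quinn wins 9–8.
Quinn beats Kwan, Mbeki; loses to Hoang — 2 pairwise wins.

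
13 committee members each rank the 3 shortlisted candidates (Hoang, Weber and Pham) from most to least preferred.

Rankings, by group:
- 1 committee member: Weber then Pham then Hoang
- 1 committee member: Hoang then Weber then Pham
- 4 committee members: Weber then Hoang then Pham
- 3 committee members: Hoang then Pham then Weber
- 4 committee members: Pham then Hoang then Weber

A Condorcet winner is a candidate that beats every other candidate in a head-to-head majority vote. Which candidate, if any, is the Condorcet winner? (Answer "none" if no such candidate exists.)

Hoang

Check each pair by majority over 13 ballots:
Hoang vs Weber: Hoang wins 8–5.
Hoang vs Pham: Hoang, 8–5.
Weber vs Pham: Pham, 7–6.
Hoang defeats every rival head-to-head and is the Condorcet winner.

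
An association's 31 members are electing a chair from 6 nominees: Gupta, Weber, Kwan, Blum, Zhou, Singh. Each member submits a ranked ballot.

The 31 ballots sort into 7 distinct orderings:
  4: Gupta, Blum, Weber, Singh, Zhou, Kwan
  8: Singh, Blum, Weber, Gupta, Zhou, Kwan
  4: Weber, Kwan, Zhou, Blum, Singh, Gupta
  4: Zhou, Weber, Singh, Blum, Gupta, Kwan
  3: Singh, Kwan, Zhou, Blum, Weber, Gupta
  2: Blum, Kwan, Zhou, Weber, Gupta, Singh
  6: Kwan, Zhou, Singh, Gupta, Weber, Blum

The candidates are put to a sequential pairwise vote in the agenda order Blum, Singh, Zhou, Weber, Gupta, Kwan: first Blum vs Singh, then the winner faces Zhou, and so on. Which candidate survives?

Round 1: Blum vs Singh — 10–21, Singh advances.
Round 2: Singh vs Zhou — 15–16, Zhou advances.
Round 3: Zhou vs Weber — 15–16, Weber advances.
Round 4: Weber vs Gupta — 21–10, Weber advances.
Round 5: Weber vs Kwan — 20–11, Weber advances.
Weber survives the agenda.

Weber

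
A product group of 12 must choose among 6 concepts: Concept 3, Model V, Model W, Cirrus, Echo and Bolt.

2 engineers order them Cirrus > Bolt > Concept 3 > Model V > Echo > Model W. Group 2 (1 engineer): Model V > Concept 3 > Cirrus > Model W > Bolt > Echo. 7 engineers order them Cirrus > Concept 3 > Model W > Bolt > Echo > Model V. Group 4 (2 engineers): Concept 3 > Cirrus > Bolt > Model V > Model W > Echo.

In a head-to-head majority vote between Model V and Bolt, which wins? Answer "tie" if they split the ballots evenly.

Bolt

Ballots ranking Model V above Bolt: 1.
Ballots ranking Bolt above Model V: 12 − 1 = 11.
Bolt wins the head-to-head 11–1.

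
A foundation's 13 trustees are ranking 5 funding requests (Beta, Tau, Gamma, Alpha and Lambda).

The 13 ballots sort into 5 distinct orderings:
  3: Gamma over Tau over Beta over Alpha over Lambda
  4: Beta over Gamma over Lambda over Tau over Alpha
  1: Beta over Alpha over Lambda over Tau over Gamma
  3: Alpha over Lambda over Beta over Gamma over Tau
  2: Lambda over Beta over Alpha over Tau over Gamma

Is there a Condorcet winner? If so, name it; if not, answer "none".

Beta

Check each pair by majority over 13 ballots:
Beta vs Tau: Beta is ranked higher on 4+1+3+2 = 10 ballots, Tau on 3. Beta wins 10–3.
Beta vs Gamma: Beta preferred on 4+1+3+2 = 10 ballots; Beta wins 10–3.
Beta vs Alpha: 10 to 3, Beta.
Beta vs Lambda: 8 to 5, Beta.
Tau vs Gamma: 3 to 10, Gamma.
Tau vs Alpha: Tau is ranked higher on 3+4 = 7 ballots, Alpha on 6. Tau wins 7–6.
Tau vs Lambda: 3 for Tau, 10 for Lambda — Lambda by 10–3.
Gamma vs Alpha: 7 to 6, Gamma.
Gamma vs Lambda: 3+4 = 7 for Gamma, 6 for Lambda — Gamma by 7–6.
Alpha vs Lambda: Alpha is ranked higher on 3+1+3 = 7 ballots, Lambda on 6. Alpha wins 7–6.
Only Beta has no losses; Beta is the Condorcet winner.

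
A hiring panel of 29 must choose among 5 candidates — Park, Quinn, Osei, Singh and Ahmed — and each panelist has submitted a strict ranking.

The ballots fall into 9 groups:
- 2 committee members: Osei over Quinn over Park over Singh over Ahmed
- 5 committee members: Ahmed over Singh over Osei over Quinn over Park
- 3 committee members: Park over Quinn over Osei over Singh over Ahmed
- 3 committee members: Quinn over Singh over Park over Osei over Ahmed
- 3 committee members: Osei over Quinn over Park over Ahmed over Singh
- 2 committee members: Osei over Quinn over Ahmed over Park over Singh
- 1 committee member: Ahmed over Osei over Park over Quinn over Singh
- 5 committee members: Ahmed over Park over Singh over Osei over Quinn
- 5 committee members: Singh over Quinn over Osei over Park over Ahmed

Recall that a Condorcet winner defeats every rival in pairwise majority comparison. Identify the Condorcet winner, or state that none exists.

Check each pair by majority over 29 ballots:
Park vs Quinn: Park preferred on 3+1+5 = 9 ballots; Quinn wins 20–9.
Park vs Osei: Park is ranked higher on 3+3+5 = 11 ballots, Osei on 18. Osei wins 18–11.
Park vs Singh: Park preferred on 2+3+3+2+1+5 = 16 ballots; Park wins 16–13.
Park vs Ahmed: Park preferred on 2+3+3+3+5 = 16 ballots; Park wins 16–13.
Quinn vs Osei: 3+3+5 = 11 for Quinn, 18 for Osei — Osei by 18–11.
Quinn vs Singh: Quinn preferred on 2+3+3+3+2+1 = 14 ballots; Singh wins 15–14.
Quinn vs Ahmed: 2+3+3+3+2+5 = 18 for Quinn, 11 for Ahmed — Quinn by 18–11.
Osei vs Singh: Osei is ranked higher on 2+3+3+2+1 = 11 ballots, Singh on 18. Singh wins 18–11.
Osei vs Ahmed: 18 to 11, Osei.
Singh vs Ahmed: Singh preferred on 2+3+3+5 = 13 ballots; Ahmed wins 16–13.
Every candidate loses at least once (Park loses to Quinn; Quinn loses to Osei; Osei loses to Singh; Singh loses to Park; Ahmed loses to Park). The majority relation contains the cycle Park → Singh → Quinn → Park, so there is no Condorcet winner.

none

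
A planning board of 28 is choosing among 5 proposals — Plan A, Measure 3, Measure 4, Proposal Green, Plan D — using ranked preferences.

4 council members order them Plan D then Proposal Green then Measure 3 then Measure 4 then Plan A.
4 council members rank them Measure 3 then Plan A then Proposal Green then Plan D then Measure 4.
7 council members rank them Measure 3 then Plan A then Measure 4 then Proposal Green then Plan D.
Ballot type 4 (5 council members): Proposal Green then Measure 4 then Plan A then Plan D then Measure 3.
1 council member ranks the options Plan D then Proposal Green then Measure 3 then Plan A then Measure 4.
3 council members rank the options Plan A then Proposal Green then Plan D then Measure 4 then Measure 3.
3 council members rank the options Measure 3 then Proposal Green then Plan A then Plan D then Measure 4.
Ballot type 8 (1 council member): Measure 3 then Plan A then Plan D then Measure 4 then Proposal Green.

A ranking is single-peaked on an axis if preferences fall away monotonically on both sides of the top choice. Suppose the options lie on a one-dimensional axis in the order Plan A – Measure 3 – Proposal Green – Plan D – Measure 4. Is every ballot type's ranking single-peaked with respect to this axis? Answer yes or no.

Axis positions: Plan A=1, Measure 3=2, Proposal Green=3, Plan D=4, Measure 4=5.
Ballot type 1 (peak Plan D at position 4): ranking walks positions 4-3-2-5-1, expanding outward from the peak — single-peaked.
Ballot type 2 (peak Measure 3 at position 2): ranking walks positions 2-1-3-4-5, expanding outward from the peak — single-peaked.
Ballot type 3: ranking walks positions 2-1-5-3-4; Measure 4 is ranked above Proposal Green even though Proposal Green lies between Measure 4 and the peak Measure 3 on the axis — preferences dip and rise again. Not single-peaked.
Ballot type 4: ranking walks positions 3-5-1-4-2; Measure 4 is ranked above Plan D even though Plan D lies between Measure 4 and the peak Proposal Green on the axis — preferences dip and rise again. Not single-peaked.
Ballot type 5 (peak Plan D at position 4): ranking walks positions 4-3-2-1-5, expanding outward from the peak — single-peaked.
Ballot type 6: ranking walks positions 1-3-4-5-2; Proposal Green is ranked above Measure 3 even though Measure 3 lies between Proposal Green and the peak Plan A on the axis — preferences dip and rise again. Not single-peaked.
Ballot type 7 (peak Measure 3 at position 2): ranking walks positions 2-3-1-4-5, expanding outward from the peak — single-peaked.
Ballot type 8: ranking walks positions 2-1-4-5-3; Plan D is ranked above Proposal Green even though Proposal Green lies between Plan D and the peak Measure 3 on the axis — preferences dip and rise again. Not single-peaked.
Ballot type 3 violates single-peakedness, so the profile is not single-peaked on this axis.

no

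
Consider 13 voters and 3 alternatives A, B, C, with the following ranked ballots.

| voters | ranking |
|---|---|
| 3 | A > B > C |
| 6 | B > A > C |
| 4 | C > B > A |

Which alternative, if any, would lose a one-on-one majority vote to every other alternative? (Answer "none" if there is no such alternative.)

Head-to-head results (13 voters):
A vs B: B wins 10–3.
A–C: A 9–4.
B vs C: B preferred on 3+6 = 9 ballots; B wins 9–4.
C is beaten in every head-to-head and is the Condorcet loser.

C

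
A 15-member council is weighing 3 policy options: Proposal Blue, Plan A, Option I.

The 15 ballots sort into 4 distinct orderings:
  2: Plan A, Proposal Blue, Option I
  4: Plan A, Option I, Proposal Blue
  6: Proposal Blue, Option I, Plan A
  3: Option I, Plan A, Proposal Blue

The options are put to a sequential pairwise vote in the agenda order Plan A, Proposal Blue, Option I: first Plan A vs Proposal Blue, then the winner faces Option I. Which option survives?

Round 1: Plan A vs Proposal Blue — 9–6, Plan A advances.
Round 2: Plan A vs Option I — 6–9, Option I advances.
Option I survives the agenda.

Option I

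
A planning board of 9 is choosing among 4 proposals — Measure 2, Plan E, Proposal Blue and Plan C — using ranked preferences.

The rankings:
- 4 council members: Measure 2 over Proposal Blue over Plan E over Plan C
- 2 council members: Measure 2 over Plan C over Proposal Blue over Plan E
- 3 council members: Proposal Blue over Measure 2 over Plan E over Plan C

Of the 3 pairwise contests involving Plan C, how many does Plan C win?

0

Plan C against each rival (9 council members):
Plan C vs Measure 2: Measure 2, 9–0.
Plan C–Plan E: Plan E 7–2.
Plan C vs Proposal Blue: Plan C preferred on 2 ballots; Proposal Blue wins 7–2.
Plan C beats no one; loses to Measure 2, Plan E, Proposal Blue — 0 pairwise wins.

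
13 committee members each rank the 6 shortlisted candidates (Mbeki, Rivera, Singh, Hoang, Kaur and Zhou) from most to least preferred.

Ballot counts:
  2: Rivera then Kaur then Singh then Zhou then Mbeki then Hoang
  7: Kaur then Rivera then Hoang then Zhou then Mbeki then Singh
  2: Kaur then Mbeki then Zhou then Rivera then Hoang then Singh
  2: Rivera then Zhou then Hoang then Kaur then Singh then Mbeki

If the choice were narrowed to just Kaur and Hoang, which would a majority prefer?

Ballots ranking Kaur above Hoang: 2 + 7 + 2 = 11.
Ballots ranking Hoang above Kaur: 13 − 11 = 2.
Kaur wins the head-to-head 11–2.

Kaur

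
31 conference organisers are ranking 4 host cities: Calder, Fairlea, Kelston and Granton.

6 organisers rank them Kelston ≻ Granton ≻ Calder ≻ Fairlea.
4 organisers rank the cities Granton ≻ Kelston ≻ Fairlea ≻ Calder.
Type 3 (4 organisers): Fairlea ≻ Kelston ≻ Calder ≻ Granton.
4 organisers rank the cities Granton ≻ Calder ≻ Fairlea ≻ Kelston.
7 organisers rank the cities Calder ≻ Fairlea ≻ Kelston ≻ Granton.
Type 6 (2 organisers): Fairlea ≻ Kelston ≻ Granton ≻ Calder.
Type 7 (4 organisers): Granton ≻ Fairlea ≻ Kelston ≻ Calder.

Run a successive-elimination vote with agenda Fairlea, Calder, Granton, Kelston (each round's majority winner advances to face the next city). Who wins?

Round 1: Fairlea vs Calder — 14–17, Calder advances.
Round 2: Calder vs Granton — 11–20, Granton advances.
Round 3: Granton vs Kelston — 12–19, Kelston advances.
The agenda winner is Kelston.

Kelston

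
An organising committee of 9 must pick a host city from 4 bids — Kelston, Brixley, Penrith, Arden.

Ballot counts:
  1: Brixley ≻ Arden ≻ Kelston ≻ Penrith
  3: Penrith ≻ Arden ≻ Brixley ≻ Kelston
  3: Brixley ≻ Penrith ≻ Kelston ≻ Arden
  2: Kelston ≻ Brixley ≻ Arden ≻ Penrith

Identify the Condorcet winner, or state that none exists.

Brixley

Head-to-head results (9 organisers):
Kelston vs Brixley: Brixley, 7–2.
Kelston vs Penrith: 1+2 = 3 for Kelston, 6 for Penrith — Penrith by 6–3.
Kelston vs Arden: 5 to 4, Kelston.
Brixley vs Penrith: Brixley wins 6–3.
Brixley vs Arden: Brixley wins 6–3.
Penrith–Arden: Penrith 6–3.
Brixley beats each of Kelston, Penrith, Arden — Brixley is the Condorcet winner.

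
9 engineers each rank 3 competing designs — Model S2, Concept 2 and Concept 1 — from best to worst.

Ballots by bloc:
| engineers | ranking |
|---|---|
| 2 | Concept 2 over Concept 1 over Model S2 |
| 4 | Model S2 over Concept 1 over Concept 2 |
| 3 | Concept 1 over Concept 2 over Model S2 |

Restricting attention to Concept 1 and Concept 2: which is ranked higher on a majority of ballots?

Concept 1

Ballots ranking Concept 1 above Concept 2: 4 + 3 = 7.
Ballots ranking Concept 2 above Concept 1: 9 − 7 = 2.
Concept 1 wins the head-to-head 7–2.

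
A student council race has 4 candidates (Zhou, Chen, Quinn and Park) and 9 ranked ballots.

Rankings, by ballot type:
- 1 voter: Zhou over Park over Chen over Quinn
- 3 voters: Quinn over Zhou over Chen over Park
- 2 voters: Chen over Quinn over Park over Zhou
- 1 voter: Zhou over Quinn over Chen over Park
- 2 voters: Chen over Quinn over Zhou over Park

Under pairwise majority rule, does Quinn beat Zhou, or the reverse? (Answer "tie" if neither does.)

Quinn

Ballots ranking Quinn above Zhou: 3 + 2 + 2 = 7.
Ballots ranking Zhou above Quinn: 9 − 7 = 2.
Quinn wins the head-to-head 7–2.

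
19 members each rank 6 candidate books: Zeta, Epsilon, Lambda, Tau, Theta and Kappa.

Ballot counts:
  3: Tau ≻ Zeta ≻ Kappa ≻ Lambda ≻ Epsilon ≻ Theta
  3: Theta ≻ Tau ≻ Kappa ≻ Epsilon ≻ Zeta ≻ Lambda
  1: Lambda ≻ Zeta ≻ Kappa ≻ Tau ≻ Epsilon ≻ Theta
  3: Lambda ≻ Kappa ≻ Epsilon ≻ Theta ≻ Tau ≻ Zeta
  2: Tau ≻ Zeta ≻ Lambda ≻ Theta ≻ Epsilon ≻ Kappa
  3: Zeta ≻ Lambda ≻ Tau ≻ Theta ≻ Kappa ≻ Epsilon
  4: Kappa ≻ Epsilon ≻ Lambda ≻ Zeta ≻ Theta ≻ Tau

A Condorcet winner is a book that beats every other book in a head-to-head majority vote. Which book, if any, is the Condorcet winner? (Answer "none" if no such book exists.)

none

Check each pair by majority over 19 ballots:
Zeta vs Epsilon: Zeta is ranked higher on 3+1+2+3 = 9 ballots, Epsilon on 10. Epsilon wins 10–9.
Zeta vs Lambda: Zeta is ranked higher on 3+3+2+3 = 11 ballots, Lambda on 8. Zeta wins 11–8.
Zeta vs Tau: Tau wins 11–8.
Zeta vs Theta: Zeta is ranked higher on 3+1+2+3+4 = 13 ballots, Theta on 6. Zeta wins 13–6.
Zeta vs Kappa: Kappa wins 10–9.
Epsilon vs Lambda: Epsilon is ranked higher on 3+4 = 7 ballots, Lambda on 12. Lambda wins 12–7.
Epsilon–Tau: Tau 12–7.
Epsilon vs Theta: 11 to 8, Epsilon.
Epsilon vs Kappa: 2 for Epsilon, 17 for Kappa — Kappa by 17–2.
Lambda vs Tau: Lambda preferred on 1+3+3+4 = 11 ballots; Lambda wins 11–8.
Lambda–Theta: Lambda 16–3.
Lambda vs Kappa: 9 to 10, Kappa.
Tau vs Theta: 3+1+2+3 = 9 for Tau, 10 for Theta — Theta by 10–9.
Tau vs Kappa: 3+3+2+3 = 11 for Tau, 8 for Kappa — Tau by 11–8.
Theta vs Kappa: 8 to 11, Kappa.
Each book drops at least one matchup (Zeta loses to Epsilon; Epsilon loses to Lambda; Lambda loses to Zeta; Tau loses to Lambda; Theta loses to Zeta; Kappa loses to Tau); the cycle Zeta → Lambda → Epsilon → Zeta rules out a Condorcet winner.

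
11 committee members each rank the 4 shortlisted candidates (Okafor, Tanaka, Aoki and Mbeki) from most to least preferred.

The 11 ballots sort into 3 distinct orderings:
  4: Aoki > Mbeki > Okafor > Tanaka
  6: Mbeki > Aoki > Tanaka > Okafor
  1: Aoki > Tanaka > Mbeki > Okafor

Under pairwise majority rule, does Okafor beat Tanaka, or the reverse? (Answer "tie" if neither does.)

Ballots ranking Okafor above Tanaka: 4.
Ballots ranking Tanaka above Okafor: 11 − 4 = 7.
Tanaka wins the head-to-head 7–4.

Tanaka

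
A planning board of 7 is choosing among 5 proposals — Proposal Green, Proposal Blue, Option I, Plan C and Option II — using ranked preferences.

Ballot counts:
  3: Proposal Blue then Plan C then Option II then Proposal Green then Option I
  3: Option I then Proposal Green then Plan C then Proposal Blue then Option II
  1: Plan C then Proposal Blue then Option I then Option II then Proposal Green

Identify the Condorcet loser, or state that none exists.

Head-to-head results (7 council members):
Proposal Green vs Proposal Blue: 3 for Proposal Green, 4 for Proposal Blue — Proposal Blue by 4–3.
Proposal Green vs Option I: 3 for Proposal Green, 4 for Option I — Option I by 4–3.
Proposal Green–Plan C: Plan C 4–3.
Proposal Green vs Option II: Proposal Green is ranked higher on 3 ballots, Option II on 4. Option II wins 4–3.
Proposal Blue vs Option I: Proposal Blue wins 4–3.
Proposal Blue–Plan C: Plan C 4–3.
Proposal Blue vs Option II: Proposal Blue is ranked higher on 3+3+1 = 7 ballots, Option II on 0. Proposal Blue wins 7–0.
Option I vs Plan C: Option I preferred on 3 ballots; Plan C wins 4–3.
Option I vs Option II: Option I is ranked higher on 3+1 = 4 ballots, Option II on 3. Option I wins 4–3.
Plan C–Option II: Plan C 7–0.
Proposal Green is beaten in every head-to-head and is the Condorcet loser.

Proposal Green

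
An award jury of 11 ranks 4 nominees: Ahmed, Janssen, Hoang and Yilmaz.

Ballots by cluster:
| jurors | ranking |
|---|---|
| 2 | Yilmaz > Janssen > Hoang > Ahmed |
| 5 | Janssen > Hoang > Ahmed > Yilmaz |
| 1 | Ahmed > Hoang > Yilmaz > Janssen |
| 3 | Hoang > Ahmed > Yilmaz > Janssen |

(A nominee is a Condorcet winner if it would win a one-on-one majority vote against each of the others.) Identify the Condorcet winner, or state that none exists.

none

Head-to-head results (11 jurors):
Ahmed vs Janssen: 1+3 = 4 for Ahmed, 7 for Janssen — Janssen by 7–4.
Ahmed vs Hoang: 1 for Ahmed, 10 for Hoang — Hoang by 10–1.
Ahmed vs Yilmaz: 5+1+3 = 9 for Ahmed, 2 for Yilmaz — Ahmed by 9–2.
Janssen vs Hoang: 2+5 = 7 for Janssen, 4 for Hoang — Janssen by 7–4.
Janssen–Yilmaz: Yilmaz 6–5.
Hoang–Yilmaz: Hoang 9–2.
Each nominee drops at least one matchup (Ahmed loses to Janssen; Janssen loses to Yilmaz; Hoang loses to Janssen; Yilmaz loses to Ahmed); the cycle Ahmed → Yilmaz → Janssen → Ahmed rules out a Condorcet winner.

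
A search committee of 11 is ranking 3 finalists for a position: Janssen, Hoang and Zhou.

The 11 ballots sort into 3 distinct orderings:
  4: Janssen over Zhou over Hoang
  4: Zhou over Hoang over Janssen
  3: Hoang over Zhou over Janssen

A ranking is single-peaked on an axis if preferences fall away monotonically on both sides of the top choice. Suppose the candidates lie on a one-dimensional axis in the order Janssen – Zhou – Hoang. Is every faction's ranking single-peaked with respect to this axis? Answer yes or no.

Axis positions: Janssen=1, Zhou=2, Hoang=3.
Faction 1 (peak Janssen at position 1): ranking walks positions 1-2-3, expanding outward from the peak — single-peaked.
Faction 2 (peak Zhou at position 2): ranking walks positions 2-3-1, expanding outward from the peak — single-peaked.
Faction 3 (peak Hoang at position 3): ranking walks positions 3-2-1, expanding outward from the peak — single-peaked.
Every ranking is single-peaked on this axis.

yes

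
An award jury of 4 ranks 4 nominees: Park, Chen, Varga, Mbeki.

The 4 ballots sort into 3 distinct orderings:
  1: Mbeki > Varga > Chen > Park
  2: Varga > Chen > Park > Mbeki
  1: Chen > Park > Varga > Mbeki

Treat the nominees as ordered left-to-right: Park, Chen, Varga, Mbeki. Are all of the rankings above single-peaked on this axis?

Axis positions: Park=1, Chen=2, Varga=3, Mbeki=4.
Cluster 1 (peak Mbeki at position 4): ranking walks positions 4-3-2-1, expanding outward from the peak — single-peaked.
Cluster 2 (peak Varga at position 3): ranking walks positions 3-2-1-4, expanding outward from the peak — single-peaked.
Cluster 3 (peak Chen at position 2): ranking walks positions 2-1-3-4, expanding outward from the peak — single-peaked.
Every ranking is single-peaked on this axis.

yes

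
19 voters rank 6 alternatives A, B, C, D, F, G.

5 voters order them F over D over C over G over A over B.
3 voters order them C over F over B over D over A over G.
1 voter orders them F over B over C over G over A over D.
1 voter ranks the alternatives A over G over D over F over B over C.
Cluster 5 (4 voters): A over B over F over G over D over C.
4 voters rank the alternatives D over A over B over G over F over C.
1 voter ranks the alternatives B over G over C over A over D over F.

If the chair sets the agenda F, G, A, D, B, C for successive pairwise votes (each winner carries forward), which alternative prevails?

Round 1: F vs G — 13–6, F advances.
Round 2: F vs A — 9–10, A advances.
Round 3: A vs D — 7–12, D advances.
Round 4: D vs B — 10–9, D advances.
Round 5: D vs C — 14–5, D advances.
The agenda winner is D.

D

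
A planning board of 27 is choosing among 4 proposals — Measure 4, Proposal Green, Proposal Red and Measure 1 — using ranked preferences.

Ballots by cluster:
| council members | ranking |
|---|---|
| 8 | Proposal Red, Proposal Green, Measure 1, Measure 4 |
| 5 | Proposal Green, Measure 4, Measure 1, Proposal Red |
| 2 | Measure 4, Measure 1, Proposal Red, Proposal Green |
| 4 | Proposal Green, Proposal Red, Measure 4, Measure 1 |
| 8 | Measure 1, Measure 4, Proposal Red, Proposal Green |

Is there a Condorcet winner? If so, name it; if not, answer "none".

none

Check each pair by majority over 27 ballots:
Measure 4 vs Proposal Green: 2+8 = 10 for Measure 4, 17 for Proposal Green — Proposal Green by 17–10.
Measure 4 vs Proposal Red: 15 to 12, Measure 4.
Measure 4 vs Measure 1: Measure 4 is ranked higher on 5+2+4 = 11 ballots, Measure 1 on 16. Measure 1 wins 16–11.
Proposal Green vs Proposal Red: 5+4 = 9 for Proposal Green, 18 for Proposal Red — Proposal Red by 18–9.
Proposal Green vs Measure 1: 17 to 10, Proposal Green.
Proposal Red vs Measure 1: 12 to 15, Measure 1.
No option is unbeaten: Measure 4 loses to Proposal Green; Proposal Green loses to Proposal Red; Proposal Red loses to Measure 4; Measure 1 loses to Proposal Green. In particular Measure 4 > Proposal Red > Proposal Green > Measure 4 is a majority cycle — no Condorcet winner exists.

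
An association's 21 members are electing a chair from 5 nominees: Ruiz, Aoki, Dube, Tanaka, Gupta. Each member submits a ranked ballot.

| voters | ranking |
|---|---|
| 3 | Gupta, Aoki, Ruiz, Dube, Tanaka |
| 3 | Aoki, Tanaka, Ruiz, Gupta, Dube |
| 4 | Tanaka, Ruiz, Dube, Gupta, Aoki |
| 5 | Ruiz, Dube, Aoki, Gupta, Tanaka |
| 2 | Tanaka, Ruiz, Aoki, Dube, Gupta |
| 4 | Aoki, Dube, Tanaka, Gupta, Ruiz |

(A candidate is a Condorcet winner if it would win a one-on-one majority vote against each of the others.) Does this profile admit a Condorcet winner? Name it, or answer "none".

none

Head-to-head results (21 voters):
Ruiz vs Aoki: Ruiz, 11–10.
Ruiz–Dube: Ruiz 17–4.
Ruiz vs Tanaka: Tanaka, 13–8.
Ruiz vs Gupta: Ruiz, 14–7.
Aoki vs Dube: Aoki wins 12–9.
Aoki–Tanaka: Aoki 15–6.
Aoki–Gupta: Aoki 14–7.
Dube–Tanaka: Dube 12–9.
Dube vs Gupta: Dube wins 15–6.
Tanaka vs Gupta: Tanaka, 13–8.
Each candidate drops at least one matchup (Ruiz loses to Tanaka; Aoki loses to Ruiz; Dube loses to Ruiz; Tanaka loses to Aoki; Gupta loses to Ruiz); the cycle Ruiz > Aoki > Tanaka > Ruiz rules out a Condorcet winner.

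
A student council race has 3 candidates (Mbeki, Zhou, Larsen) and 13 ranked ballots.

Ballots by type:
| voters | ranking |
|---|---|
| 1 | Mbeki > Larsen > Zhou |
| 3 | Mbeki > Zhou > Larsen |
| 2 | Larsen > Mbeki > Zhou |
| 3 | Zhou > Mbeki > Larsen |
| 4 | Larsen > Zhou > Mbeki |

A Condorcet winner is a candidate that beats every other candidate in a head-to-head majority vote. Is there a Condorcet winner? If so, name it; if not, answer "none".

none

Head-to-head results (13 voters):
Mbeki vs Zhou: Zhou wins 7–6.
Mbeki–Larsen: Mbeki 7–6.
Zhou–Larsen: Larsen 7–6.
No candidate is unbeaten: Mbeki loses to Zhou; Zhou loses to Larsen; Larsen loses to Mbeki. In particular Mbeki beats Larsen beats Zhou beats Mbeki is a majority cycle — no Condorcet winner exists.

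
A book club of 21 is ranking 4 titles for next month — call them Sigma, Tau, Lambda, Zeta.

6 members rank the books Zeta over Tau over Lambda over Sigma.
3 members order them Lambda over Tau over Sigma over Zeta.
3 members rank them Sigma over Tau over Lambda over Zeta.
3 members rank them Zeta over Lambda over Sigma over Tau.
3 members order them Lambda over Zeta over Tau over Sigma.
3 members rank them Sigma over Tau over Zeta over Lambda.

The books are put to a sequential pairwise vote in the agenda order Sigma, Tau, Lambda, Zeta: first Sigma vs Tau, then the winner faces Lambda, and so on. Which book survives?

Zeta

Round 1: Sigma vs Tau — 9–12, Tau advances.
Round 2: Tau vs Lambda — 12–9, Tau advances.
Round 3: Tau vs Zeta — 9–12, Zeta advances.
The agenda winner is Zeta.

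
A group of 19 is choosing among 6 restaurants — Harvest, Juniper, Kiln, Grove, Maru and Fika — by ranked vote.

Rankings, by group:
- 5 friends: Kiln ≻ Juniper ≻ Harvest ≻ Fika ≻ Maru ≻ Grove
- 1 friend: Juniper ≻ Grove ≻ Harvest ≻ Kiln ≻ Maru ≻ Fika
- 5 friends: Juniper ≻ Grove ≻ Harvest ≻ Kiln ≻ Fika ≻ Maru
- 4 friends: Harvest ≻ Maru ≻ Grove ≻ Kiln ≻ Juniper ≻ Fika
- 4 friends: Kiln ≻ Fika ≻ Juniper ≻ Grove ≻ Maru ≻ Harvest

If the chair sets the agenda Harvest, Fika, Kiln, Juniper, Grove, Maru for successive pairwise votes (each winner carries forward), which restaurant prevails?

Juniper

Round 1: Harvest vs Fika — 15–4, Harvest advances.
Round 2: Harvest vs Kiln — 10–9, Harvest advances.
Round 3: Harvest vs Juniper — 4–15, Juniper advances.
Round 4: Juniper vs Grove — 15–4, Juniper advances.
Round 5: Juniper vs Maru — 15–4, Juniper advances.
Juniper survives the agenda.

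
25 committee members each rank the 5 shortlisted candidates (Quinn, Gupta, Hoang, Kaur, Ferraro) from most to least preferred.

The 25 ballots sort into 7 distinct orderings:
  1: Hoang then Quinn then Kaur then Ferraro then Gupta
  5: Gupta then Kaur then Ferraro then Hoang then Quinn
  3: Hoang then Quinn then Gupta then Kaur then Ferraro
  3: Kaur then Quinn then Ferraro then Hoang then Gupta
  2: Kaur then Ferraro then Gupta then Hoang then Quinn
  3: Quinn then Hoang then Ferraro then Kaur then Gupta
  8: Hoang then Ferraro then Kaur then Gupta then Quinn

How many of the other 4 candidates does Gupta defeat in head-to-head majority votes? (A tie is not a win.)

1

Gupta against each rival (25 committee members):
Gupta vs Quinn: 15 to 10, Gupta.
Gupta vs Hoang: Gupta is ranked higher on 5+2 = 7 ballots, Hoang on 18. Hoang wins 18–7.
Gupta vs Kaur: Kaur wins 17–8.
Gupta vs Ferraro: Ferraro, 17–8.
Gupta beats Quinn; loses to Hoang, Kaur, Ferraro — 1 pairwise win.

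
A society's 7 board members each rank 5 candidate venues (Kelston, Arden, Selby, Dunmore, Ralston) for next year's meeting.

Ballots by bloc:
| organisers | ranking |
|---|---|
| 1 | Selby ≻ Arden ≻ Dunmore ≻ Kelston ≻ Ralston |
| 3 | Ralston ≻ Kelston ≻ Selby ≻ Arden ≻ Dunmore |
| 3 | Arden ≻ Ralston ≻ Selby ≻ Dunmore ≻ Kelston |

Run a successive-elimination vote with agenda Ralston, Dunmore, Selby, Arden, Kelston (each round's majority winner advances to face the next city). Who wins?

Round 1: Ralston vs Dunmore — 6–1, Ralston advances.
Round 2: Ralston vs Selby — 6–1, Ralston advances.
Round 3: Ralston vs Arden — 3–4, Arden advances.
Round 4: Arden vs Kelston — 4–3, Arden advances.
Arden survives the agenda.

Arden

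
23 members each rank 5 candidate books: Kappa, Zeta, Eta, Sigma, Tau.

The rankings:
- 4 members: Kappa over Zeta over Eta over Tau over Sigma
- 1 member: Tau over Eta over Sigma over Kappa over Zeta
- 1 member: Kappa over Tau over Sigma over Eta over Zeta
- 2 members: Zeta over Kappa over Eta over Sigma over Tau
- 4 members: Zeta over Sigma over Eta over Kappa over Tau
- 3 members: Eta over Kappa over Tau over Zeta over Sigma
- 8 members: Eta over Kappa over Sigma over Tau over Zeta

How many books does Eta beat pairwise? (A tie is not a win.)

Eta against each rival (23 members):
Eta vs Kappa: Eta is ranked higher on 1+4+3+8 = 16 ballots, Kappa on 7. Eta wins 16–7.
Eta vs Zeta: Eta is ranked higher on 1+1+3+8 = 13 ballots, Zeta on 10. Eta wins 13–10.
Eta vs Sigma: 4+1+2+3+8 = 18 for Eta, 5 for Sigma — Eta by 18–5.
Eta vs Tau: 4+2+4+3+8 = 21 for Eta, 2 for Tau — Eta by 21–2.
Eta beats Kappa, Zeta, Sigma, Tau — 4 pairwise wins.

4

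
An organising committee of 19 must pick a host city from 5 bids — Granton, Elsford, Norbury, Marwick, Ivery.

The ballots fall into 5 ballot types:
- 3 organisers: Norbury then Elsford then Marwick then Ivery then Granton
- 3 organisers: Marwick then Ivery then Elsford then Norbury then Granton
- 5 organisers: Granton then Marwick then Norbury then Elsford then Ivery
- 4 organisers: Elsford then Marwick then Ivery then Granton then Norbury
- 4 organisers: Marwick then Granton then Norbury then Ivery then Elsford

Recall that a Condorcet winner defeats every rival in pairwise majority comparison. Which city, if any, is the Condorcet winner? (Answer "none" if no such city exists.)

Marwick

Pairwise majorities:
Granton vs Elsford: Granton preferred on 5+4 = 9 ballots; Elsford wins 10–9.
Granton vs Norbury: 13 to 6, Granton.
Granton vs Marwick: 5 to 14, Marwick.
Granton vs Ivery: Granton preferred on 5+4 = 9 ballots; Ivery wins 10–9.
Elsford vs Norbury: Elsford preferred on 3+4 = 7 ballots; Norbury wins 12–7.
Elsford vs Marwick: Elsford is ranked higher on 3+4 = 7 ballots, Marwick on 12. Marwick wins 12–7.
Elsford vs Ivery: 12 to 7, Elsford.
Norbury vs Marwick: 3 to 16, Marwick.
Norbury vs Ivery: 3+5+4 = 12 for Norbury, 7 for Ivery — Norbury by 12–7.
Marwick vs Ivery: 19 to 0, Marwick.
Marwick wins every pairwise contest, so Marwick is the Condorcet winner.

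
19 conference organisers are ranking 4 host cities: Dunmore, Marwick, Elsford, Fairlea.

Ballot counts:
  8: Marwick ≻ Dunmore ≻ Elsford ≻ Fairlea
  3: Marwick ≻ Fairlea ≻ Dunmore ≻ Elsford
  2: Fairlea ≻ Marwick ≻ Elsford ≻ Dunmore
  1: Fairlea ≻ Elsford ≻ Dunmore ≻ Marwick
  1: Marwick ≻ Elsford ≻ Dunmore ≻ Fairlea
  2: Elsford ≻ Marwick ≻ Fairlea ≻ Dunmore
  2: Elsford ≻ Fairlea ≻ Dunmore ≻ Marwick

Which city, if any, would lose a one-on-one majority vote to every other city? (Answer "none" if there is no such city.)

Pairwise majorities:
Dunmore vs Marwick: Marwick, 16–3.
Dunmore–Elsford: Dunmore 11–8.
Dunmore vs Fairlea: Fairlea, 10–9.
Marwick vs Elsford: Marwick, 14–5.
Marwick vs Fairlea: Marwick wins 14–5.
Elsford vs Fairlea: Elsford, 13–6.
Each city has at least one pairwise win (Dunmore beats Elsford; Marwick beats Dunmore; Elsford beats Fairlea; Fairlea beats Dunmore) — no Condorcet loser.

none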